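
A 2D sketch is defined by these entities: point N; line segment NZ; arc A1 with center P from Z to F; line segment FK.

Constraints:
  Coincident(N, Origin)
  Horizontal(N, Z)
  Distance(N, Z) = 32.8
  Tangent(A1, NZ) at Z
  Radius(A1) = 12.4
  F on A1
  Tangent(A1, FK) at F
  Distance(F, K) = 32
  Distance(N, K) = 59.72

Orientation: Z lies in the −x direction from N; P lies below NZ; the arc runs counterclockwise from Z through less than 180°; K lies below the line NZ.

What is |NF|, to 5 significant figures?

47.385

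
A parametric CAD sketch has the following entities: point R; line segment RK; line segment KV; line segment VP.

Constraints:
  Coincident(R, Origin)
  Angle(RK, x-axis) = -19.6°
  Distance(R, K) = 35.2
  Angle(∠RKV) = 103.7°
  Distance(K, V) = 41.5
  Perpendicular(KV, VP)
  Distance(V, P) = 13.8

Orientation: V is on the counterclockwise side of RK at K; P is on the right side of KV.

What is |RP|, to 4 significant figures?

69.19

R is at the origin; RK runs at -19.6° with length 35.2, so K = 35.2·(cos -19.6°, sin -19.6°) = (33.16, -11.81). ∠RKV = 103.7°, so KV runs at -19.6° + (180° − 103.7°) = 56.70° from the x-axis; with |KV| = 41.5, V = K + 41.5·(cos 56.70°, sin 56.70°) = (55.94, 22.88). KV is perpendicular to VP; with |VP| = 13.8 on the right of KV, P = V + 13.8·(0.8358, -0.5490) = (67.48, 15.30). Then |RP| = |P − R| = 69.19.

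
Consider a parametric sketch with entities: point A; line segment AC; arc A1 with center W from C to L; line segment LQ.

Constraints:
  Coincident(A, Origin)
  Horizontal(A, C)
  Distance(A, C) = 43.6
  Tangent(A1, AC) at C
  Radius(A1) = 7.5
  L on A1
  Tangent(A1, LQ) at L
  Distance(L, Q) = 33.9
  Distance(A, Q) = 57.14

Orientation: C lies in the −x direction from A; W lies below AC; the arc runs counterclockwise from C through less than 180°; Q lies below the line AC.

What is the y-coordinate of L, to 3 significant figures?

-10.1

A is at the origin; A and C share the same y with |AC| = 43.6 and C on the −x side, so C = (-43.6, 0.00). Tangency of A1 to AC means the radius WC is perpendicular to AC, so W = C + (0, -7.5) = (-43.6, -7.50). Since WL ⟂ LQ (tangency), |WQ| = √(7.5² + 33.9²) = 34.7 regardless of where L sits on A1. So Q lies on both circle(A, 57.14) and circle(W, 34.7); the below-AC intersection is Q = (-38.9, -41.9). L is the foot of the tangent from Q: L = (-50.6, -10.1).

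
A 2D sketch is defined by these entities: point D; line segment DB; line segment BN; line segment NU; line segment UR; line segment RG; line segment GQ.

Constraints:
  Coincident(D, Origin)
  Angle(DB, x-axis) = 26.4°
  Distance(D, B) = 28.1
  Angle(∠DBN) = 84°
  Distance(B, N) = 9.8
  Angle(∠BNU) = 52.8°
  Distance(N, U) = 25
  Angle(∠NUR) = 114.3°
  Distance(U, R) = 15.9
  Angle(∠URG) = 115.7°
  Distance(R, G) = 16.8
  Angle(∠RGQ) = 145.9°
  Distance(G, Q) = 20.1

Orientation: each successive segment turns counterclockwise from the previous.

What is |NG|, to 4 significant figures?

34.34

D is at the origin; DB runs at 26.4° with length 28.1, so B = (25.17, 12.49). ∠DBN = 84.0° gives BN at 122.4° from the x-axis; with |BN| = 9.8, N = (19.92, 20.77). ∠BNU = 52.8° gives NU at -110.4° from the x-axis; with |NU| = 25.0, U = (11.20, -2.663). ∠NUR = 114.3° gives UR at -44.70° from the x-axis; with |UR| = 15.9, R = (22.51, -13.85). ∠URG = 115.7° gives RG at 19.60° from the x-axis; with |RG| = 16.8, G = (38.33, -8.212). Then |NG| = |G − N| = 34.34.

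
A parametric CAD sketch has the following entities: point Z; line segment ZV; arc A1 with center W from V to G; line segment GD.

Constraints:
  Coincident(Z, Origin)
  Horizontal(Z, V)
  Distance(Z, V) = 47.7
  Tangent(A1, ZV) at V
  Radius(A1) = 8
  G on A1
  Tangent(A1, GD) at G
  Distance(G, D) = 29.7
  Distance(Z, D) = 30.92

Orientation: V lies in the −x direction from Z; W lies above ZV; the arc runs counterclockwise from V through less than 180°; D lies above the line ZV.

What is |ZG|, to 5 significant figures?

42.200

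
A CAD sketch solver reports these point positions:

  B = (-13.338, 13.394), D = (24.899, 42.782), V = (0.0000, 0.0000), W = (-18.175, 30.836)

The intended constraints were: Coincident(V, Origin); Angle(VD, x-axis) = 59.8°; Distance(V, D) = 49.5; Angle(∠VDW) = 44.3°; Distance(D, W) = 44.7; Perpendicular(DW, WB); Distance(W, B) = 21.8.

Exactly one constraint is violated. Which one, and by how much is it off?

Distance(W, B) = 21.8 — off by 3.70.

V = (0.00, 0.00) ✓; VD at 59.80° ✓; |VD| = 49.50 ✓; ∠VDW = 44.30° ✓; |DW| = 44.70 ✓; ∠(DW, WB) = 90.00° ✓; |WB| = 18.10 ✗.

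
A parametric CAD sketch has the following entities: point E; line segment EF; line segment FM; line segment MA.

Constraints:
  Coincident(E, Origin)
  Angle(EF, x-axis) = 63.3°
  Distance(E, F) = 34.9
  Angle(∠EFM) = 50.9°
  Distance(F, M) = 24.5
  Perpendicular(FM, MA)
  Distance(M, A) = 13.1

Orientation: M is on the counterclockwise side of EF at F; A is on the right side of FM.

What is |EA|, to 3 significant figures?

40.3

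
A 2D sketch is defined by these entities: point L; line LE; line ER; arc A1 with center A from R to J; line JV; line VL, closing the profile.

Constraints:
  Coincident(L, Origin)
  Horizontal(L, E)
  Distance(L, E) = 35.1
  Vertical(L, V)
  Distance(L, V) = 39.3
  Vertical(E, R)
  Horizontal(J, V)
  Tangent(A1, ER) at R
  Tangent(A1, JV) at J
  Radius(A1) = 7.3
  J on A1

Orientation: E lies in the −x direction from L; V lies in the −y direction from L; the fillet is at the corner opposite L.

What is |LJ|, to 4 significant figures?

48.14

The virtual corner opposite L is at (-35.10, -39.30). Since A1 is tangent to ER there, AR ⟂ ER and since A1 is tangent to JV there, AJ ⟂ JV, with radius 7.3, so the center A sits 7.3 in from both sides at A = (-27.80, -32.00). That places the tangent points at R = (-35.10, -32.00) on ER and J = (-27.80, -39.30) on JV. Then |LJ| = |J − L| = 48.14.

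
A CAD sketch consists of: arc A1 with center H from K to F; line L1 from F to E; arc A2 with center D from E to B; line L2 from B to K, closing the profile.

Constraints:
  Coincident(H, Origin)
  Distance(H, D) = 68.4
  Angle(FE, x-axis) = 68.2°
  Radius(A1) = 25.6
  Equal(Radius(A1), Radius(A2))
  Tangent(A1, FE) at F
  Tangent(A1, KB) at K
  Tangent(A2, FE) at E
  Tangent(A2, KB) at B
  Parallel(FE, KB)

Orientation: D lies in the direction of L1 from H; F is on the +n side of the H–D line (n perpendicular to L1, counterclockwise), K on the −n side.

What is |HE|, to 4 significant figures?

73.03

Tangency of A1 to both parallel lines with radius 25.6 puts F and K at H ± 25.6·n: F = (-23.77, 9.507), K = (23.77, -9.507). Equal radii place E and B the same way about D: E = D + 25.6·n = (1.632, 73.02), B = D − 25.6·n = (49.17, 54.00). Then |HE| = |E − H| = 73.03.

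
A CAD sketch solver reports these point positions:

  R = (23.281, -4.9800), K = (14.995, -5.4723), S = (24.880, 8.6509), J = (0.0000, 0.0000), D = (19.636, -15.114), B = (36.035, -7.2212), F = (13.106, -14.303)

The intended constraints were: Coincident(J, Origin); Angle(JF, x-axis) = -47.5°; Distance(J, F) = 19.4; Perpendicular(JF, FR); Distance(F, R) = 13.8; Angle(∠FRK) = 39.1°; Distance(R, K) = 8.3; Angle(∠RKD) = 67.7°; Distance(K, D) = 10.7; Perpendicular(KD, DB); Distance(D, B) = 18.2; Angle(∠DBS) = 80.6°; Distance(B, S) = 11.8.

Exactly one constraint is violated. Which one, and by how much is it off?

Distance(B, S) = 11.8 — off by 7.60.

J = (0.00, 0.00) ✓; JF at -47.50° ✓; |JF| = 19.40 ✓; ∠(JF, FR) = 90.00° ✓; |FR| = 13.80 ✓; ∠FRK = 39.10° ✓; |RK| = 8.301 ✓; ∠RKD = 67.70° ✓; |KD| = 10.70 ✓; ∠(KD, DB) = 90.00° ✓; |DB| = 18.20 ✓; ∠DBS = 80.60° ✓; |BS| = 19.40 ✗.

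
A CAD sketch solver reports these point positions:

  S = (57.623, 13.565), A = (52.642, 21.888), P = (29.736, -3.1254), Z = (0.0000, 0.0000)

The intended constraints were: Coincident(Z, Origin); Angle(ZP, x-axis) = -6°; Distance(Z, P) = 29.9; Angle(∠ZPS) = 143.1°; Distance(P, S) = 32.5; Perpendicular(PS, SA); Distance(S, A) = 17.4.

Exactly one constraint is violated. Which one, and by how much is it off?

Distance(S, A) = 17.4 — off by 7.70.

Z = (0.00, 0.00) ✓; ZP at -6.000° ✓; |ZP| = 29.90 ✓; ∠ZPS = 143.1° ✓; |PS| = 32.50 ✓; ∠(PS, SA) = 90.00° ✓; |SA| = 9.700 ✗.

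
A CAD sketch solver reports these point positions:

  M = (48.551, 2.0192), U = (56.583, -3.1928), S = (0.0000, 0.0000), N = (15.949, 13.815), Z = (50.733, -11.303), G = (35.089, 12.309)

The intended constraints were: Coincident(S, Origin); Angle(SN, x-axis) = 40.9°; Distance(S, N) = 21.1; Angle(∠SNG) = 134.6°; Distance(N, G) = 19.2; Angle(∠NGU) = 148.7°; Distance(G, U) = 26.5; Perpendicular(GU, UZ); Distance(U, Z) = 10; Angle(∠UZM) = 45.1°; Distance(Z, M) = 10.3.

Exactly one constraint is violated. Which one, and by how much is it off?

Distance(Z, M) = 10.3 — off by 3.20.

S = (0.00, 0.00) ✓; SN at 40.90° ✓; |SN| = 21.10 ✓; ∠SNG = 134.6° ✓; |NG| = 19.20 ✓; ∠NGU = 148.7° ✓; |GU| = 26.50 ✓; ∠(GU, UZ) = 90.00° ✓; |UZ| = 10.00 ✓; ∠UZM = 45.11° ✓; |ZM| = 13.50 ✗.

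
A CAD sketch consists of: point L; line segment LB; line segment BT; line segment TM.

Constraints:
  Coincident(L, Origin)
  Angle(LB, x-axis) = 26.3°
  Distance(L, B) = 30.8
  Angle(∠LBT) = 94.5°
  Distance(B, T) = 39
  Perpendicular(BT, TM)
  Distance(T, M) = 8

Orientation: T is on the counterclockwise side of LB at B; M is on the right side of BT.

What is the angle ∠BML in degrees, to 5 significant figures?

31.470°

L is at the origin; LB runs at 26.3° with length 30.8, so B = 30.8·(cos 26.3°, sin 26.3°) = (27.612, 13.647). ∠LBT = 94.5°, so BT runs at 26.3° + (180° − 94.5°) = 111.80° from the x-axis; with |BT| = 39.0, T = B + 39.0·(cos 111.80°, sin 111.80°) = (13.128, 49.858). The perpendicularity gives TM at right angles to BT; with |TM| = 8.0 on the right of BT, M = T + 8.0·(0.92849, 0.37137) = (20.556, 52.828). Then cos ∠BML = MB·ML / (|MB||ML|), giving 31.470°.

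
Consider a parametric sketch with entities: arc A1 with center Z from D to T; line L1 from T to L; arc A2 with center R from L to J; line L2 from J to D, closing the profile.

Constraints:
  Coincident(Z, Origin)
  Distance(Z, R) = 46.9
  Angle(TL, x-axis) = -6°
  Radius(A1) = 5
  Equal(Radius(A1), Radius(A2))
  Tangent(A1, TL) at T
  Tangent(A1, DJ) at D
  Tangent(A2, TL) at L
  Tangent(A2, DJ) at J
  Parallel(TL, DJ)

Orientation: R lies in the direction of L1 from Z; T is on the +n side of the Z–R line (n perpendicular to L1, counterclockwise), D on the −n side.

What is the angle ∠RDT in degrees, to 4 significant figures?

83.91°

The slot axis is L1's direction at -6.0°, so u = (cos -6.0°, sin -6.0°) = (0.9945, -0.1045) and n = (−sin -6.0°, cos -6.0°) = (0.1045, 0.9945). Z is at the origin and R lies 46.9 along u from Z, so R = 46.9·u = (46.64, -4.902). Tangency of A1 to both parallel lines with radius 5.0 puts T and D at Z ± 5.0·n: T = (0.5226, 4.973), D = (-0.5226, -4.973). Then cos ∠RDT = DR·DT / (|DR||DT|), giving 83.91°.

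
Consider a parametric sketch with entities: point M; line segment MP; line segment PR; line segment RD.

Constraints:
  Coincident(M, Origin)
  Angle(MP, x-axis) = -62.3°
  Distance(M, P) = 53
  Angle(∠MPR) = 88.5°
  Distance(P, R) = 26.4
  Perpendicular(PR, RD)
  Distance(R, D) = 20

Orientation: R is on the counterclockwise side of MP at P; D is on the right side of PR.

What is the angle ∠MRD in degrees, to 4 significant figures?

154.7°

∠MPR = 88.5°, so PR runs at -62.3° + (180° − 88.5°) = 29.20° from the x-axis; with |PR| = 26.4, R = P + 26.4·(cos 29.20°, sin 29.20°) = (47.68, -34.05). The perpendicularity gives RD at right angles to PR; with |RD| = 20.0 on the right of PR, D = R + 20.0·(0.4879, -0.8729) = (57.44, -51.50). Then cos ∠MRD = RM·RD / (|RM||RD|), giving 154.7°.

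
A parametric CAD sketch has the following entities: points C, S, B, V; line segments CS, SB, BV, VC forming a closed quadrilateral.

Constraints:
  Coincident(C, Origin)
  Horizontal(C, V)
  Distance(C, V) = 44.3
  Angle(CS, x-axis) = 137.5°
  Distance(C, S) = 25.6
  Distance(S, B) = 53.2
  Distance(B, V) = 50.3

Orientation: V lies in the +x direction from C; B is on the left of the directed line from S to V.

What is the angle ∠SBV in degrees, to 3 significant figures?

78.5°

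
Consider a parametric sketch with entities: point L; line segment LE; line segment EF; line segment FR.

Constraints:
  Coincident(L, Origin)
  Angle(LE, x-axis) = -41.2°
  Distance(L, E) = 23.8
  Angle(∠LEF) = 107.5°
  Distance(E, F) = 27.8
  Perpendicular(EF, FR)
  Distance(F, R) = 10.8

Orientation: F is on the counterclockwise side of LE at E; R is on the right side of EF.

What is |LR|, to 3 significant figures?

48.4

∠LEF = 107.5°, so EF runs at -41.2° + (180° − 107.5°) = 31.3° from the x-axis; with |EF| = 27.8, F = E + 27.8·(cos 31.3°, sin 31.3°) = (41.7, -1.23). EF is perpendicular to FR; with |FR| = 10.8 on the right of EF, R = F + 10.8·(0.520, -0.854) = (47.3, -10.5). Then |LR| = |R − L| = 48.4.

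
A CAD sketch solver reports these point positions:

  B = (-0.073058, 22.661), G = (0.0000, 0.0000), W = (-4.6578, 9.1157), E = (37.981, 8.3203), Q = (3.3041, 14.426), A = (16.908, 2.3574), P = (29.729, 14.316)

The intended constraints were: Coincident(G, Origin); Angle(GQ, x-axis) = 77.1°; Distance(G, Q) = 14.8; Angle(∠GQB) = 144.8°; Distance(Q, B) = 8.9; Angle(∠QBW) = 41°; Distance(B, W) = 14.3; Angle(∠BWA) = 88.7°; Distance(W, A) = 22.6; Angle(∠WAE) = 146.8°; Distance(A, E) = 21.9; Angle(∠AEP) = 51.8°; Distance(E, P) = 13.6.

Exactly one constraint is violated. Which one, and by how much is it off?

Distance(E, P) = 13.6 — off by 3.40.

G = (0.00, 0.00) ✓; GQ at 77.10° ✓; |GQ| = 14.80 ✓; ∠GQB = 144.8° ✓; |QB| = 8.901 ✓; ∠QBW = 41.00° ✓; |BW| = 14.30 ✓; ∠BWA = 88.70° ✓; |WA| = 22.60 ✓; ∠WAE = 146.8° ✓; |AE| = 21.90 ✓; ∠AEP = 51.80° ✓; |EP| = 10.20 ✗.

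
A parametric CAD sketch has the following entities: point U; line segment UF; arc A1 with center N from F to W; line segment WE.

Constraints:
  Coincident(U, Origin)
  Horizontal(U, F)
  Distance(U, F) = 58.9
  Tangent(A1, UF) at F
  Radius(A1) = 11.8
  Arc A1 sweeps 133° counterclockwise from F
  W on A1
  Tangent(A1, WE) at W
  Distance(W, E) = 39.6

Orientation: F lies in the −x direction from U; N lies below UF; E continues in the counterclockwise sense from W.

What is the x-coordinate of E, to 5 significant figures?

-40.523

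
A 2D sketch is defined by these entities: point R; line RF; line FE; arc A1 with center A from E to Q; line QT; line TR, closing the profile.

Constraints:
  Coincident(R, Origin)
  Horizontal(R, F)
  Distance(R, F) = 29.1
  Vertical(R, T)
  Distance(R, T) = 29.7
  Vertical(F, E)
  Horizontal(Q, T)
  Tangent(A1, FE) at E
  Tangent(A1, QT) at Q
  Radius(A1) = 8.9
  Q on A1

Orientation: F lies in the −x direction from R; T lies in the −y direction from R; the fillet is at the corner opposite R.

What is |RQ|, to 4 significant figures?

35.92

The virtual corner opposite R is at (-29.10, -29.70). The tangent condition forces AE to be normal to FE and tangency of A1 to QT means the radius AQ is perpendicular to QT, with radius 8.9, so the center A sits 8.9 in from both sides at A = (-20.20, -20.80). That places the tangent points at E = (-29.10, -20.80) on FE and Q = (-20.20, -29.70) on QT. Then |RQ| = |Q − R| = 35.92.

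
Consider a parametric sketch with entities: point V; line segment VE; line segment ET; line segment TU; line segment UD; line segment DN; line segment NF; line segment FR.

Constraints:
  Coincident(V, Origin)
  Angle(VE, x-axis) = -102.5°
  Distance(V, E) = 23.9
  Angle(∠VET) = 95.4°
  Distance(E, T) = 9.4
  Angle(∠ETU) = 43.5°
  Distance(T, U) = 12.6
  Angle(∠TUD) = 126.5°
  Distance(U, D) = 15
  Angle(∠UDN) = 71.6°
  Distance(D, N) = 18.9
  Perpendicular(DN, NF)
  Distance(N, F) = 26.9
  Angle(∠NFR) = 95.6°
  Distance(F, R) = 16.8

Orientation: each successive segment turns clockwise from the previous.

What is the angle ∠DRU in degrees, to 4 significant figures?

14.49°

V is at the origin; VE runs at -102.5° with length 23.9, so E = (-5.173, -23.33). ∠VET = 95.4° gives ET at 172.9° from the x-axis; with |ET| = 9.4, T = (-14.50, -22.17). ∠ETU = 43.5° gives TU at 36.40° from the x-axis; with |TU| = 12.6, U = (-4.359, -14.69). ∠TUD = 126.5° gives UD at -17.10° from the x-axis; with |UD| = 15.0, D = (9.978, -19.11). ∠UDN = 71.6° gives DN at -125.5° from the x-axis; with |DN| = 18.9, N = (-0.9976, -34.49). DN ⟂ NF, so NF runs at 144.5°; with |NF| = 26.9, F = (-22.90, -18.87). ∠NFR = 95.6° gives FR at 60.10° from the x-axis; with |FR| = 16.8, R = (-14.52, -4.307). Then cos ∠DRU = RD·RU / (|RD||RU|), giving 14.49°.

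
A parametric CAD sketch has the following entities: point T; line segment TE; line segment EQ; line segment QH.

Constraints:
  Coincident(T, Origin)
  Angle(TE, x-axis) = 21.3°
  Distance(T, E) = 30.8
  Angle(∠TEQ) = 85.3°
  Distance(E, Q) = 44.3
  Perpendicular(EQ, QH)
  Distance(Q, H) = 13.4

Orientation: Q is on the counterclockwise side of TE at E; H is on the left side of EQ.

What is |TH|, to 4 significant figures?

45.22

∠TEQ = 85.3°, so EQ runs at 21.3° + (180° − 85.3°) = 116.0° from the x-axis; with |EQ| = 44.3, Q = E + 44.3·(cos 116.0°, sin 116.0°) = (9.276, 51.00). EQ ⟂ QH; with |QH| = 13.4 on the left of EQ, H = Q + 13.4·(-0.8988, -0.4384) = (-2.768, 45.13). Then |TH| = |H − T| = 45.22.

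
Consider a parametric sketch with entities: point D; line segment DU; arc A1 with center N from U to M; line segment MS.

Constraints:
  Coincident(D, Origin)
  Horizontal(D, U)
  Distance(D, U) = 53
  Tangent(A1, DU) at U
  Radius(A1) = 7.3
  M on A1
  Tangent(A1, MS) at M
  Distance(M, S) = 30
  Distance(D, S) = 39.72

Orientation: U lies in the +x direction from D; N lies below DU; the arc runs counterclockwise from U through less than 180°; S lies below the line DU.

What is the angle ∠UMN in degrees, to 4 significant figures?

63.40°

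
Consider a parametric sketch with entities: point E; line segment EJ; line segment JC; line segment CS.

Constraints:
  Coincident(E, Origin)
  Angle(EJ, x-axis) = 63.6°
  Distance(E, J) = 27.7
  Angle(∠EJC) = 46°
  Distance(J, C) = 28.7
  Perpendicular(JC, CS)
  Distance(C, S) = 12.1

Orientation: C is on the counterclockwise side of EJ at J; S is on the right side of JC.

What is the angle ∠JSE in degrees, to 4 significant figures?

50.69°

∠EJC = 46.0°, so JC runs at 63.6° + (180° − 46.0°) = 197.6° from the x-axis; with |JC| = 28.7, C = J + 28.7·(cos 197.6°, sin 197.6°) = (-15.04, 16.13). JC is perpendicular to CS; with |CS| = 12.1 on the right of JC, S = C + 12.1·(-0.3024, 0.9532) = (-18.70, 27.67). Then cos ∠JSE = SJ·SE / (|SJ||SE|), giving 50.69°.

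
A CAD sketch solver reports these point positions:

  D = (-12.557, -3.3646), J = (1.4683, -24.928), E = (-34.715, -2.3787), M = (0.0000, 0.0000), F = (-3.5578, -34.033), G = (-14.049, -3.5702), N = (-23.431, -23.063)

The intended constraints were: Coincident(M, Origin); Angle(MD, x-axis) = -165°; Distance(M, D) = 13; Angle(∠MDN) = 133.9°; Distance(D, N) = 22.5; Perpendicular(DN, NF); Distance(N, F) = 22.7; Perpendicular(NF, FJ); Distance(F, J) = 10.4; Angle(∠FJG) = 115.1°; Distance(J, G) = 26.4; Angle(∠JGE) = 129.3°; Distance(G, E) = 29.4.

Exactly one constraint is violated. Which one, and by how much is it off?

Distance(G, E) = 29.4 — off by 8.70.

M = (0.00, 0.00) ✓; MD at -165.0° ✓; |MD| = 13.00 ✓; ∠MDN = 133.9° ✓; |DN| = 22.50 ✓; ∠(DN, NF) = 90.00° ✓; |NF| = 22.70 ✓; ∠(NF, FJ) = 90.00° ✓; |FJ| = 10.40 ✓; ∠FJG = 115.1° ✓; |JG| = 26.40 ✓; ∠JGE = 129.3° ✓; |GE| = 20.70 ✗.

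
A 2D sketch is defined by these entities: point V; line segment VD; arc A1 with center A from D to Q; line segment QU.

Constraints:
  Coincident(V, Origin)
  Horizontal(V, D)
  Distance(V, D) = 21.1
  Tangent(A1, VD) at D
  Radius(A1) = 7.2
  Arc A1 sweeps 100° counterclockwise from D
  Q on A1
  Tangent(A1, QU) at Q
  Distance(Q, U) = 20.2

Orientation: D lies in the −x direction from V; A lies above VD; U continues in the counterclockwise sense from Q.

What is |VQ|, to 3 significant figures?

16.4

Tangency of A1 to VD means the radius AD is perpendicular to VD, so A = D + (0, 7.2) = (-21.1, 7.20). On A1, D sits at bearing -90° from A; a 100° counterclockwise sweep puts Q at bearing 10°, so Q = A + 7.2·(cos 10°, sin 10°) = (-14.0, 8.45). Then |VQ| = |Q − V| = 16.4.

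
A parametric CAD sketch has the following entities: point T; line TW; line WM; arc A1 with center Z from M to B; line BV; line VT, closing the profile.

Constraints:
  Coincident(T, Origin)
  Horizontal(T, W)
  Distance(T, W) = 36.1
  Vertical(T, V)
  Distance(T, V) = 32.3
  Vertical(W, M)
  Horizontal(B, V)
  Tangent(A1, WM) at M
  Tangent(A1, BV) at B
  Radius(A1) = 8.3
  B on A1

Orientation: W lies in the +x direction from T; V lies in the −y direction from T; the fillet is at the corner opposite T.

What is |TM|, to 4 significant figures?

43.35

T is at the origin; TW is horizontal with |TW| = 36.1 and W on the +x side, so W = (36.10, 0.000). T and V share the same x with |TV| = 32.3 and V on the −y side, so V = (0.000, -32.30). The virtual corner opposite T is at (36.10, -32.30). Tangency of A1 to WM means the radius ZM is perpendicular to WM and tangency of A1 to BV means the radius ZB is perpendicular to BV, with radius 8.3, so the center Z sits 8.3 in from both sides at Z = (27.80, -24.00). That places the tangent points at M = (36.10, -24.00) on WM and B = (27.80, -32.30) on BV. Then |TM| = |M − T| = 43.35.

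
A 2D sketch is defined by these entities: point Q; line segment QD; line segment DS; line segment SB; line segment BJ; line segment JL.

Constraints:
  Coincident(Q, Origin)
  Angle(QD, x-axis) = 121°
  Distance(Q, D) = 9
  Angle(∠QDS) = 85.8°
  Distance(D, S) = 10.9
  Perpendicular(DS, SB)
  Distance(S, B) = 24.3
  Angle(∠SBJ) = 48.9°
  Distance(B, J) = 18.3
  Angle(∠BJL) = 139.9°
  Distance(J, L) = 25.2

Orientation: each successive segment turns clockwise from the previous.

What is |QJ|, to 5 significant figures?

4.8425

The perpendicularity gives SB at right angles to DS, so SB runs at -63.200°; with |SB| = 24.3, B = (16.050, -9.0608). ∠SBJ = 48.9° gives BJ at 165.70° from the x-axis; with |BJ| = 18.3, J = (-1.6828, -4.5407). Then |QJ| = |J − Q| = 4.8425.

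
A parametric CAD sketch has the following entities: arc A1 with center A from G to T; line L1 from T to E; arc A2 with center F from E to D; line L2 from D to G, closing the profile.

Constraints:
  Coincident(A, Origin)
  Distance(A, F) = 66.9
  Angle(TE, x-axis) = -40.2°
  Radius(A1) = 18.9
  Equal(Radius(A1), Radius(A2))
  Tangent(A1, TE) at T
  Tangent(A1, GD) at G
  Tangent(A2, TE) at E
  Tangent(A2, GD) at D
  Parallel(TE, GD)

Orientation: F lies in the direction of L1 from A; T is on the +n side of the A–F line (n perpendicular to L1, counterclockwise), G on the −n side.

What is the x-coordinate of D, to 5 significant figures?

38.899

Tangency of A1 to both parallel lines with radius 18.9 puts T and G at A ± 18.9·n: T = (12.199, 14.436), G = (-12.199, -14.436). Equal radii place E and D the same way about F: E = F + 18.9·n = (63.297, -28.745), D = F − 18.9·n = (38.899, -57.617). So D.x = 38.899.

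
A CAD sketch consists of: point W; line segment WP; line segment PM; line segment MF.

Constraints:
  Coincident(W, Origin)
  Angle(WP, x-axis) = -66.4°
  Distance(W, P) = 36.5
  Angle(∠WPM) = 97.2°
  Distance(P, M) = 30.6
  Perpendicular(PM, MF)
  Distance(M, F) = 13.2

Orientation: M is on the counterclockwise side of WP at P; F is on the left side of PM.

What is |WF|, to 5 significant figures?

42.034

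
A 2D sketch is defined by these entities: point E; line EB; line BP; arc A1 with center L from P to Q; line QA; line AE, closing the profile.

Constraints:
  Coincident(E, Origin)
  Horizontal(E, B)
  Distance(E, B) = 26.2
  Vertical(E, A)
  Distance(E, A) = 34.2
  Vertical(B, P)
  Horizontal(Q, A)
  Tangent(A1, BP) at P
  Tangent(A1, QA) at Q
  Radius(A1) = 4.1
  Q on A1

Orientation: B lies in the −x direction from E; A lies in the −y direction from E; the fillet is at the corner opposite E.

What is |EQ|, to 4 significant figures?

40.72

E is at the origin; E and B share the same y with |EB| = 26.2 and B on the −x side, so B = (-26.20, 0.000). E and A share the same x with |EA| = 34.2 and A on the −y side, so A = (0.000, -34.20). The virtual corner opposite E is at (-26.20, -34.20). Tangency of A1 to BP means the radius LP is perpendicular to BP and since A1 is tangent to QA there, LQ ⟂ QA, with radius 4.1, so the center L sits 4.1 in from both sides at L = (-22.10, -30.10). That places the tangent points at P = (-26.20, -30.10) on BP and Q = (-22.10, -34.20) on QA. Then |EQ| = |Q − E| = 40.72.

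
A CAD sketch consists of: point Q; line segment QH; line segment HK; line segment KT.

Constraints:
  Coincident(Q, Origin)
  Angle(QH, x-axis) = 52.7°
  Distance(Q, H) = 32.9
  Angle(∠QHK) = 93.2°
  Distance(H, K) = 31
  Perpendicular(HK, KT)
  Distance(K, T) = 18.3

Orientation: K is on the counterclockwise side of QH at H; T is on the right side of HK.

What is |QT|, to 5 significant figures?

60.782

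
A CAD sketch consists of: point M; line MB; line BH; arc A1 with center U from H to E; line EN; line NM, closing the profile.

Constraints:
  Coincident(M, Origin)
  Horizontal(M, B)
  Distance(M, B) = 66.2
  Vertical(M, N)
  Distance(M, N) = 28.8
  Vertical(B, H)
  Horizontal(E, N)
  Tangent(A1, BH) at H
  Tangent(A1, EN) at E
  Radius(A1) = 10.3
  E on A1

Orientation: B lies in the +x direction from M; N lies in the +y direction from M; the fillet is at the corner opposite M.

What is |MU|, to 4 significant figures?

58.88

M is at the origin; M and B share the same y with |MB| = 66.2 and B on the +x side, so B = (66.20, 0.000). MN is vertical with |MN| = 28.8 and N on the +y side, so N = (0.000, 28.80). The virtual corner opposite M is at (66.20, 28.80). A1 meets BH tangentially, so UH is at right angles to BH and A1 meets EN tangentially, so UE is at right angles to EN, with radius 10.3, so the center U sits 10.3 in from both sides at U = (55.90, 18.50). Then |MU| = |U − M| = 58.88.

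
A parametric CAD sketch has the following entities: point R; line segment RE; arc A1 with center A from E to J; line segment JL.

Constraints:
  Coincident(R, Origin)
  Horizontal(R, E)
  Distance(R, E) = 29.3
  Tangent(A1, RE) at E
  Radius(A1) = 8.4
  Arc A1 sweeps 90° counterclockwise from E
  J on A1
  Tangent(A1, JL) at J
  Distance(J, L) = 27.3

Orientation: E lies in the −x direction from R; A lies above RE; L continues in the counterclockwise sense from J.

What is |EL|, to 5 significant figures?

36.675

On A1, E sits at bearing -90° from A; a 90° counterclockwise sweep puts J at bearing 0°, so J = A + 8.4·(cos 0°, sin 0°) = (-20.900, 8.4000). Since A1 is tangent to JL there, AJ ⟂ JL, so JL runs along (−sin 0°, cos 0°); with |JL| = 27.3, L = (-20.900, 35.700). Then |EL| = |L − E| = 36.675.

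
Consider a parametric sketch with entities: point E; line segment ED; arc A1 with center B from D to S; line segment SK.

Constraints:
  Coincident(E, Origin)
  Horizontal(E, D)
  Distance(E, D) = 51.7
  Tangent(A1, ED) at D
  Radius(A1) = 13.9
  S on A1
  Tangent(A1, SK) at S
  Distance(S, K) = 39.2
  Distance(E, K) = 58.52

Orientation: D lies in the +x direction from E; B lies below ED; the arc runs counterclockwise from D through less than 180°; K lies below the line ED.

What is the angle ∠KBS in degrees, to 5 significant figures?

70.476°

Checks: |BS| = 13.90 ✓; ∠(BS, SK) = 90.00° ✓; |SK| = 39.20 ✓; |EK| = 58.52 ✓.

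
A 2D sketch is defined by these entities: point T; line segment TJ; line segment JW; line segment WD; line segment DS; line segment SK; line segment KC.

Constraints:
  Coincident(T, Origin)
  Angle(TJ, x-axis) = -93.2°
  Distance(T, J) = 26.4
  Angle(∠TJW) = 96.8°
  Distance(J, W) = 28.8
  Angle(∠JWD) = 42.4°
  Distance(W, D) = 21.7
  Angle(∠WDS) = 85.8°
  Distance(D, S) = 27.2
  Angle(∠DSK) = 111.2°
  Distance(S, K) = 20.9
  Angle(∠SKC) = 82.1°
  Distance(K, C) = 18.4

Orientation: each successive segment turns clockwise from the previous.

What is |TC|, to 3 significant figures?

46.3

T is at the origin; TJ runs at -93.2° with length 26.4, so J = (-1.47, -26.4). ∠TJW = 96.8° gives JW at -176° from the x-axis; with |JW| = 28.8, W = (-30.2, -28.2). ∠JWD = 42.4° gives WD at 46.0° from the x-axis; with |WD| = 21.7, D = (-15.1, -12.6). ∠WDS = 85.8° gives DS at -48.2° from the x-axis; with |DS| = 27.2, S = (2.99, -32.8). ∠DSK = 111.2° gives SK at -117° from the x-axis; with |SK| = 20.9, K = (-6.50, -51.5). ∠SKC = 82.1° gives KC at 145° from the x-axis; with |KC| = 18.4, C = (-21.6, -40.9). Then |TC| = |C − T| = 46.3.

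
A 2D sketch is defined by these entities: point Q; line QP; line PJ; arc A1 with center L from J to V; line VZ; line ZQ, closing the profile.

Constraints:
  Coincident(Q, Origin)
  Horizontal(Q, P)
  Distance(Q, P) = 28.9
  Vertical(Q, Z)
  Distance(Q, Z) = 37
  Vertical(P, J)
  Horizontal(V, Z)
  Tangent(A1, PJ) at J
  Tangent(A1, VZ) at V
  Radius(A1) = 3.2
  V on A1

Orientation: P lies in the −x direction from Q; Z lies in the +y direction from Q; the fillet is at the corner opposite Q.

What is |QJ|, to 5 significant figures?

44.471

Q is at the origin; QP is horizontal with |QP| = 28.9 and P on the −x side, so P = (-28.900, 0.0000). Q and Z share the same x with |QZ| = 37.0 and Z on the +y side, so Z = (0.0000, 37.000). The virtual corner opposite Q is at (-28.900, 37.000). The tangent condition forces LJ to be normal to PJ and the tangent condition forces LV to be normal to VZ, with radius 3.2, so the center L sits 3.2 in from both sides at L = (-25.700, 33.800). That places the tangent points at J = (-28.900, 33.800) on PJ and V = (-25.700, 37.000) on VZ. Then |QJ| = |J − Q| = 44.471.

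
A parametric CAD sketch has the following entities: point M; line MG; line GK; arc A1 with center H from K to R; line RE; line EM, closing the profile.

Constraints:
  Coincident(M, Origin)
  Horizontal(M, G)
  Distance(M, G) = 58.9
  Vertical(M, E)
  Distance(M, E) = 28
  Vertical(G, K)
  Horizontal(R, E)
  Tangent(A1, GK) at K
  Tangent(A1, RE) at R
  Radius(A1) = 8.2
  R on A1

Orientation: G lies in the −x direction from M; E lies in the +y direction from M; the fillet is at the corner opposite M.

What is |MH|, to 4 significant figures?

54.43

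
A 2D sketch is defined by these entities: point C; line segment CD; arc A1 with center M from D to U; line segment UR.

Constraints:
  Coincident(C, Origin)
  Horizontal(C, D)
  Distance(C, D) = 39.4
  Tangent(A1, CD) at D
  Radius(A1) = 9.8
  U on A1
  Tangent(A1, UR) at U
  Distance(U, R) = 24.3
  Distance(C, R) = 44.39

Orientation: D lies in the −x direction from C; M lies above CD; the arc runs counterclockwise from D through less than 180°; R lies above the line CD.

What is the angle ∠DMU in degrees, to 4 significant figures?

88.13°

C is at the origin; CD is horizontal with |CD| = 39.4 and D on the −x side, so D = (-39.40, 0.000). Since A1 is tangent to CD there, MD ⟂ CD, so M = D + (0, 9.8) = (-39.40, 9.800). Since MU ⟂ UR (tangency), |MR| = √(9.8² + 24.3²) = 26.20 regardless of where U sits on A1. So R lies on both circle(C, 44.39) and circle(M, 26.20); the above-CD intersection is R = (-28.81, 33.77). U is the foot of the tangent from R: U = (-29.61, 9.481).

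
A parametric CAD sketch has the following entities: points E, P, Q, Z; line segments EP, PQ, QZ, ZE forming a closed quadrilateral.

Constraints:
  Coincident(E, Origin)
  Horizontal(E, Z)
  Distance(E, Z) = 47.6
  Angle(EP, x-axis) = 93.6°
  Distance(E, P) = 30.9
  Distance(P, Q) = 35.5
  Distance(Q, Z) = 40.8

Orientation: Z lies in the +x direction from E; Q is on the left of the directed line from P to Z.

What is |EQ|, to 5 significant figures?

50.236

Checks: |PQ| = 35.50 ✓; |QZ| = 40.80 ✓.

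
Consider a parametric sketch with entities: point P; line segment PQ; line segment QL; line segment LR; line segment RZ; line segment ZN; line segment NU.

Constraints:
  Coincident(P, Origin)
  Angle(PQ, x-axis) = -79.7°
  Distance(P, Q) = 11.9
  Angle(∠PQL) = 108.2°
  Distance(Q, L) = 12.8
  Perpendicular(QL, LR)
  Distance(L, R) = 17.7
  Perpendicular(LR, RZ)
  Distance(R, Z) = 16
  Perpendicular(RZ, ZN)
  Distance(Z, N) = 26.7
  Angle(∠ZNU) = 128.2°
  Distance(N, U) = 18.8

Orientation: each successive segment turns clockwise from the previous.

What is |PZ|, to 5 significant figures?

6.4162

P is at the origin; PQ runs at -79.7° with length 11.9, so Q = (2.1277, -11.708). ∠PQL = 108.2° gives QL at -151.50° from the x-axis; with |QL| = 12.8, L = (-9.1211, -17.816). The perpendicularity gives LR at right angles to QL, so LR runs at 118.50°; with |LR| = 17.7, R = (-17.567, -2.2608). LR ⟂ RZ, so RZ runs at 28.500°; with |RZ| = 16.0, Z = (-3.5057, 5.3737). Then |PZ| = |Z − P| = 6.4162.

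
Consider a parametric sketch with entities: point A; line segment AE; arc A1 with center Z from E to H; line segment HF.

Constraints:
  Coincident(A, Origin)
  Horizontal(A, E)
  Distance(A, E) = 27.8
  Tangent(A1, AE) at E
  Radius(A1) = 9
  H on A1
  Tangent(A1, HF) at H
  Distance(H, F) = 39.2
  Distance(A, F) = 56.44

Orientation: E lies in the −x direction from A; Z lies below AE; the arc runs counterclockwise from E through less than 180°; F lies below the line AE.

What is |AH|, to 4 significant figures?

38.20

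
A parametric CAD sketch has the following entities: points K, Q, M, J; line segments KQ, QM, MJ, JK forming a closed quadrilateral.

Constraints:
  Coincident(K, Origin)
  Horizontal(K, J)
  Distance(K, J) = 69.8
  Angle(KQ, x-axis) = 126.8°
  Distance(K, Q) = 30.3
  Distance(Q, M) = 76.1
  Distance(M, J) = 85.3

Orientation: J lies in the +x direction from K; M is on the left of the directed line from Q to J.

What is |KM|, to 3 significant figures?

85.9

K is at the origin; KJ is horizontal with |KJ| = 69.8 and J in +x, so J = (69.8, 0). KQ runs at 126.8° with |KQ| = 30.3, so Q = (-18.2, 24.3). M is determined by |QM| = 76.1 and |MJ| = 85.3 together: it lies at the intersection of circle(Q, 76.1) and circle(J, 85.3). With |QJ| = 91.2, the foot of the radical line on QJ is 37.5 from Q and the perpendicular offset is √(76.1² − 37.5²) = 66.2. Taking the left-of-QJ solution: M = (35.6, 78.1).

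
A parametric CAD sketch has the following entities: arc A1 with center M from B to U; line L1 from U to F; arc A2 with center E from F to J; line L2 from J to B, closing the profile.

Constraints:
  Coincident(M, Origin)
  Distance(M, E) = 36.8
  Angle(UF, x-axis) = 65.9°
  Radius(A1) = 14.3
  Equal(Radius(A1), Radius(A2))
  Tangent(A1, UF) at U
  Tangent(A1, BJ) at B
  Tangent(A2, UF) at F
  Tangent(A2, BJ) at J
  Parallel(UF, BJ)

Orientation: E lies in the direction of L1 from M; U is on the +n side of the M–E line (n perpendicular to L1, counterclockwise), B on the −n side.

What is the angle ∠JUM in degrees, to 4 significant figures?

52.15°

The slot axis is L1's direction at 65.9°, so u = (cos 65.9°, sin 65.9°) = (0.4083, 0.9128) and n = (−sin 65.9°, cos 65.9°) = (-0.9128, 0.4083). M is at the origin and E lies 36.8 along u from M, so E = 36.8·u = (15.03, 33.59). Tangency of A1 to both parallel lines with radius 14.3 puts U and B at M ± 14.3·n: U = (-13.05, 5.839), B = (13.05, -5.839). Equal radii place F and J the same way about E: F = E + 14.3·n = (1.973, 39.43), J = E − 14.3·n = (28.08, 27.75). Then cos ∠JUM = UJ·UM / (|UJ||UM|), giving 52.15°.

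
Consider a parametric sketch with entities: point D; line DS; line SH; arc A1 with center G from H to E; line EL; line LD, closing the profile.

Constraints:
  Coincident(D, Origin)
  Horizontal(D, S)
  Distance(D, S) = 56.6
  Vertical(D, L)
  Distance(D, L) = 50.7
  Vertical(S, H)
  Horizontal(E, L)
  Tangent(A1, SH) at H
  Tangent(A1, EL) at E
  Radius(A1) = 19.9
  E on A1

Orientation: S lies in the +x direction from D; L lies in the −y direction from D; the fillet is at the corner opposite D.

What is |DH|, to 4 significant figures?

64.44

D is at the origin; DS is horizontal with |DS| = 56.6 and S on the +x side, so S = (56.60, 0.000). DL is vertical with |DL| = 50.7 and L on the −y side, so L = (0.000, -50.70). The virtual corner opposite D is at (56.60, -50.70). Since A1 is tangent to SH there, GH ⟂ SH and A1 meets EL tangentially, so GE is at right angles to EL, with radius 19.9, so the center G sits 19.9 in from both sides at G = (36.70, -30.80). That places the tangent points at H = (56.60, -30.80) on SH and E = (36.70, -50.70) on EL. Then |DH| = |H − D| = 64.44.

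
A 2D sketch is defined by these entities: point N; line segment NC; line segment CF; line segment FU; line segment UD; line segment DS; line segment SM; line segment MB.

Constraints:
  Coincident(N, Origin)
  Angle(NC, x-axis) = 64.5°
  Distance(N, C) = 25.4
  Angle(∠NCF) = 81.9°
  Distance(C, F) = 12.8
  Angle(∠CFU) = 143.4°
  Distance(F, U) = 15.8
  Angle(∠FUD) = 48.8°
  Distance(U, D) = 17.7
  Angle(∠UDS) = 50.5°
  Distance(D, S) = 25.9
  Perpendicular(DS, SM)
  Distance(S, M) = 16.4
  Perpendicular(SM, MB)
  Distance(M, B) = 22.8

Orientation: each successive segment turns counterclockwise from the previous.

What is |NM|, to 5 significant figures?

41.469

N is at the origin; NC runs at 64.5° with length 25.4, so C = (10.935, 22.926). ∠NCF = 81.9° gives CF at 162.60° from the x-axis; with |CF| = 12.8, F = (-1.2793, 26.753). ∠CFU = 143.4° gives FU at -160.80° from the x-axis; with |FU| = 15.8, U = (-16.200, 21.557). ∠FUD = 48.8° gives UD at -29.600° from the x-axis; with |UD| = 17.7, D = (-0.81038, 12.815). ∠UDS = 50.5° gives DS at 99.900° from the x-axis; with |DS| = 25.9, S = (-5.2633, 38.329). The perpendicularity gives SM at right angles to DS, so SM runs at -170.10°; with |SM| = 16.4, M = (-21.419, 35.509). Then |NM| = |M − N| = 41.469.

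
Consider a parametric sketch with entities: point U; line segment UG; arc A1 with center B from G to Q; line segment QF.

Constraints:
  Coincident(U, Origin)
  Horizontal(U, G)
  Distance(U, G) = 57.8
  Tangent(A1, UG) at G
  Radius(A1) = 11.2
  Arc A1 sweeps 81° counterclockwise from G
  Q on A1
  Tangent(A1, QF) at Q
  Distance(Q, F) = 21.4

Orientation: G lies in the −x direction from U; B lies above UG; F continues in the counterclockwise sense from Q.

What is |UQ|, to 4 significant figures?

47.68

The tangent condition forces BG to be normal to UG, so B = G + (0, 11.2) = (-57.80, 11.20). On A1, G sits at bearing -90° from B; an 81° counterclockwise sweep puts Q at bearing -9°, so Q = B + 11.2·(cos -9°, sin -9°) = (-46.74, 9.448). Then |UQ| = |Q − U| = 47.68.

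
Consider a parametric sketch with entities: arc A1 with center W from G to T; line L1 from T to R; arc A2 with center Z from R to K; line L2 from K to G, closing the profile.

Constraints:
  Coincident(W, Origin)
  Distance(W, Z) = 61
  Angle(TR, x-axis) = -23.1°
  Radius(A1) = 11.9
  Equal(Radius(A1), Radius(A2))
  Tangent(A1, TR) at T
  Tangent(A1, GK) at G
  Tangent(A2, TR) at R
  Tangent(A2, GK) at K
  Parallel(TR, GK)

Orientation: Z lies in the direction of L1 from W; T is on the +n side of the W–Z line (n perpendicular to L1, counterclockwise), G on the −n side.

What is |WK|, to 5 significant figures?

62.150

Tangency of A1 to both parallel lines with radius 11.9 puts T and G at W ± 11.9·n: T = (4.6688, 10.946), G = (-4.6688, -10.946). Equal radii place R and K the same way about Z: R = Z + 11.9·n = (60.778, -12.987), K = Z − 11.9·n = (51.440, -34.878). Then |WK| = |K − W| = 62.150.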